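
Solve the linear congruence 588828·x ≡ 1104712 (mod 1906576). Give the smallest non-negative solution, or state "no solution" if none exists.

First find gcd(588828, 1906576):
1906576 = 3*588828 + 140092
588828 = 4*140092 + 28460
140092 = 4*28460 + 26252
28460 = 1*26252 + 2208
26252 = 11*2208 + 1964
2208 = 1*1964 + 244
1964 = 8*244 + 12
244 = 20*12 + 4
12 = 3*4 + 0
gcd = 4 and 4 | 1104712, so solutions exist. Divide through by 4: 147207x ≡ 276178 (mod 476644).
Now find 147207⁻¹ mod 476644:
476644 = 3·147207 + 35023
147207 = 4·35023 + 7115
35023 = 4·7115 + 6563
7115 = 1·6563 + 552
6563 = 11·552 + 491
552 = 1·491 + 61
491 = 8·61 + 3
61 = 20·3 + 1
3 = 3·1 + 0
Back-substitute:
1 = 61 − 20·3
1 = −20·491 + 161·61
1 = 161·552 − 181·491
1 = −181·6563 + 2152·552
1 = 2152·7115 − 2333·6563
1 = −2333·35023 + 11484·7115
1 = 11484·147207 − 48269·35023
1 = −48269·476644 + 156291·147207
So 147207⁻¹ ≡ 156291 (mod 476644).
Then x ≡ 156291·276178 ≡ 208446 (mod 476644); the smallest non-negative solution is x = 208446.

208446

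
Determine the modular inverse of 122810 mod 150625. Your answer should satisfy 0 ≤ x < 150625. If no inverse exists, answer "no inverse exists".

Compute gcd(122810, 150625):
150625 = 1·122810 + 27815
122810 = 4·27815 + 11550
27815 = 2·11550 + 4715
11550 = 2·4715 + 2120
4715 = 2·2120 + 475
2120 = 4·475 + 220
475 = 2·220 + 35
220 = 6·35 + 10
35 = 3·10 + 5
10 = 2·5 + 0
Since gcd = 5 > 1, 122810 is not a unit mod 150625.

no inverse exists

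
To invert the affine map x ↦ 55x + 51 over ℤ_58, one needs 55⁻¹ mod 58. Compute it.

Run Euclid on (58, 55):
58 = 1×55 + 3
55 = 18×3 + 1
3 = 3×1 + 0
gcd = 1, so the inverse exists. Back-substitute:
1 = 55 − 18·3
1 = −18·58 + 19·55
So 55·19 ≡ 1 (mod 58).

19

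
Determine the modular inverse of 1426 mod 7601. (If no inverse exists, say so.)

Apply the Euclidean algorithm to 7601 and 1426:
7601 = 5×1426 + 471
1426 = 3×471 + 13
471 = 36×13 + 3
13 = 4×3 + 1
3 = 3×1 + 0
The gcd is 1. Working backward:
1 = 13 − 4·3
1 = −4·471 + 145·13
1 = 145·1426 − 439·471
1 = −439·7601 + 2340·1426
So 1426·2340 ≡ 1 (mod 7601).

2340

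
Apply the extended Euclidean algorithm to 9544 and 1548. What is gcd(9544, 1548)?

4

Repeated division:
9544 = 6×1548 + 256
1548 = 6×256 + 12
256 = 21×12 + 4
12 = 3×4 + 0
gcd(9544, 1548) = 4.
Express as a combination:
4 = 256 − 21·12
4 = −21·1548 + 127·256
4 = 127·9544 − 783·1548
So 4 = (127)·9544 + (-783)·1548.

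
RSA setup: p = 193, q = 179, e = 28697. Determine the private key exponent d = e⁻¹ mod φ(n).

5801

φ(n) = (p−1)(q−1) = 192·178 = 34176.
Need d with 28697·d ≡ 1 (mod 34176). Apply the extended Euclidean algorithm:
34176 = 1*28697 + 5479
28697 = 5*5479 + 1302
5479 = 4*1302 + 271
1302 = 4*271 + 218
271 = 1*218 + 53
218 = 4*53 + 6
53 = 8*6 + 5
6 = 1*5 + 1
5 = 5*1 + 0
Back-substitute:
1 = 6 − 5
1 = −53 + 9·6
1 = 9·218 − 37·53
1 = −37·271 + 46·218
1 = 46·1302 − 221·271
1 = −221·5479 + 930·1302
1 = 930·28697 − 4871·5479
1 = −4871·34176 + 5801·28697
So 28697·5801 ≡ 1 (mod 34176), hence d = 5801.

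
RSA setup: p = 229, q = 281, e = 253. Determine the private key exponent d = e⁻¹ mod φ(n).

φ(n) = (p−1)(q−1) = 228·280 = 63840.
Need d with 253·d ≡ 1 (mod 63840). Apply the extended Euclidean algorithm:
63840 = 252·253 + 84
253 = 3·84 + 1
84 = 84·1 + 0
Back-substitute:
1 = 253 − 3·84
1 = −3·63840 + 757·253
So 253·757 ≡ 1 (mod 63840), hence d = 757.

757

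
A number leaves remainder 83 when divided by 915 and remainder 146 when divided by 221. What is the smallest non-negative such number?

151973

Write x = 83 + 915·k. Then 915·k ≡ 146 − 83 ≡ 63 (mod 221).
Need 915⁻¹ mod 221. Extended Euclid on (221, 31):
221 = 7·31 + 4
31 = 7·4 + 3
4 = 1·3 + 1
3 = 3·1 + 0
Back-substitute:
1 = 4 − 3
1 = −31 + 8·4
1 = 8·221 − 57·31
915⁻¹ ≡ 164 (mod 221), so k ≡ 164·63 ≡ 166 (mod 221).
x = 83 + 915·166 = 151973.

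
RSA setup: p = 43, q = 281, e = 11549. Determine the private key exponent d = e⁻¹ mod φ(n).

9029

φ(n) = (p−1)(q−1) = 42·280 = 11760.
Need d with 11549·d ≡ 1 (mod 11760). Apply the extended Euclidean algorithm:
11760 = 1×11549 + 211
11549 = 54×211 + 155
211 = 1×155 + 56
155 = 2×56 + 43
56 = 1×43 + 13
43 = 3×13 + 4
13 = 3×4 + 1
4 = 4×1 + 0
Back-substitute:
1 = 13 − 3·4
1 = −3·43 + 10·13
1 = 10·56 − 13·43
1 = −13·155 + 36·56
1 = 36·211 − 49·155
1 = −49·11549 + 2682·211
1 = 2682·11760 − 2731·11549
So 11549·(-2731) ≡ 1 (mod 11760), hence d ≡ -2731 ≡ 9029 (mod 11760).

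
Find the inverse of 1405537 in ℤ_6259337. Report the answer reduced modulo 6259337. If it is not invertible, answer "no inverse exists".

no inverse exists

Euclidean algorithm on 6259337, 1405537:
6259337 = 4·1405537 + 637189
1405537 = 2·637189 + 131159
637189 = 4·131159 + 112553
131159 = 1·112553 + 18606
112553 = 6·18606 + 917
18606 = 20·917 + 266
917 = 3·266 + 119
266 = 2·119 + 28
119 = 4·28 + 7
28 = 4·7 + 0
Since gcd = 7 > 1, 1405537 is not a unit mod 6259337.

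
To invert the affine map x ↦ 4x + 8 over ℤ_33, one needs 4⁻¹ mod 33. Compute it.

25

gcd(33, 4) by repeated division:
33 = 8·4 + 1
4 = 4·1 + 0
The gcd is 1. Working backward:
1 = 33 − 8·4
Hence 4⁻¹ ≡ -8 ≡ 25 (mod 33).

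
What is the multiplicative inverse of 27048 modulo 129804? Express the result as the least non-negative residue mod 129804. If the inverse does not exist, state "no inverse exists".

no inverse exists

Euclidean algorithm on 129804, 27048:
129804 = 4×27048 + 21612
27048 = 1×21612 + 5436
21612 = 3×5436 + 5304
5436 = 1×5304 + 132
5304 = 40×132 + 24
132 = 5×24 + 12
24 = 2×12 + 0
The gcd is 12, not 1, hence no inverse exists.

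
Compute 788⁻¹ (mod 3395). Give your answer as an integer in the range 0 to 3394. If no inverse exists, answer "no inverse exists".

2417

Extended Euclidean algorithm:
3395 = 4·788 + 243
788 = 3·243 + 59
243 = 4·59 + 7
59 = 8·7 + 3
7 = 2·3 + 1
3 = 3·1 + 0
Since gcd(788, 3395) = 1, back-substitute to write 1 as a combination:
1 = 7 − 2·3
1 = −2·59 + 17·7
1 = 17·243 − 70·59
1 = −70·788 + 227·243
1 = 227·3395 − 978·788
Hence 788⁻¹ ≡ -978 ≡ 2417 (mod 3395).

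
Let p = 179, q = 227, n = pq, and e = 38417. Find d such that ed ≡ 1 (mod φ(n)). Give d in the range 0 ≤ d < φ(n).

φ(n) = (p−1)(q−1) = 178·226 = 40228.
Need d with 38417·d ≡ 1 (mod 40228). Apply the extended Euclidean algorithm:
40228 = 1×38417 + 1811
38417 = 21×1811 + 386
1811 = 4×386 + 267
386 = 1×267 + 119
267 = 2×119 + 29
119 = 4×29 + 3
29 = 9×3 + 2
3 = 1×2 + 1
2 = 2×1 + 0
Back-substitute:
1 = 3 − 2
1 = −29 + 10·3
1 = 10·119 − 41·29
1 = −41·267 + 92·119
1 = 92·386 − 133·267
1 = −133·1811 + 624·386
1 = 624·38417 − 13237·1811
1 = −13237·40228 + 13861·38417
So 38417·13861 ≡ 1 (mod 40228), hence d = 13861.

13861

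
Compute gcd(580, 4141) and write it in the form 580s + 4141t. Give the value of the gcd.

1

Apply Euclid's algorithm to 4141 and 580:
4141 = 7×580 + 81
580 = 7×81 + 13
81 = 6×13 + 3
13 = 4×3 + 1
3 = 3×1 + 0
gcd(580, 4141) = 1.
Working backward:
1 = 13 − 4·3
1 = −4·81 + 25·13
1 = 25·580 − 179·81
1 = −179·4141 + 1278·580
So 1 = (-179)·4141 + (1278)·580.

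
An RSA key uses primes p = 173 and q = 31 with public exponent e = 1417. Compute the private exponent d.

φ(n) = (p−1)(q−1) = 172·30 = 5160.
Need d with 1417·d ≡ 1 (mod 5160). Apply the extended Euclidean algorithm:
5160 = 3·1417 + 909
1417 = 1·909 + 508
909 = 1·508 + 401
508 = 1·401 + 107
401 = 3·107 + 80
107 = 1·80 + 27
80 = 2·27 + 26
27 = 1·26 + 1
26 = 26·1 + 0
Back-substitute:
1 = 27 − 26
1 = −80 + 3·27
1 = 3·107 − 4·80
1 = −4·401 + 15·107
1 = 15·508 − 19·401
1 = −19·909 + 34·508
1 = 34·1417 − 53·909
1 = −53·5160 + 193·1417
So 1417·193 ≡ 1 (mod 5160), hence d = 193.

193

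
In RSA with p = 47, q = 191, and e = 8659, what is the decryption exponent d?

1079

φ(n) = (p−1)(q−1) = 46·190 = 8740.
Need d with 8659·d ≡ 1 (mod 8740). Apply the extended Euclidean algorithm:
8740 = 1*8659 + 81
8659 = 106*81 + 73
81 = 1*73 + 8
73 = 9*8 + 1
8 = 8*1 + 0
Back-substitute:
1 = 73 − 9·8
1 = −9·81 + 10·73
1 = 10·8659 − 1069·81
1 = −1069·8740 + 1079·8659
So 8659·1079 ≡ 1 (mod 8740), hence d = 1079.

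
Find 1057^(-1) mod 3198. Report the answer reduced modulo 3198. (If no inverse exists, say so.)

Run Euclid on (3198, 1057):
3198 = 3·1057 + 27
1057 = 39·27 + 4
27 = 6·4 + 3
4 = 1·3 + 1
3 = 3·1 + 0
gcd = 1, so the inverse exists. Back-substitute:
1 = 4 − 3
1 = −27 + 7·4
1 = 7·1057 − 274·27
1 = −274·3198 + 829·1057
So 1057·829 ≡ 1 (mod 3198).

829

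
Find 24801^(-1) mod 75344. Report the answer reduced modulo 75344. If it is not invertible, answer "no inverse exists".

Run Euclid on (75344, 24801):
75344 = 3*24801 + 941
24801 = 26*941 + 335
941 = 2*335 + 271
335 = 1*271 + 64
271 = 4*64 + 15
64 = 4*15 + 4
15 = 3*4 + 3
4 = 1*3 + 1
3 = 3*1 + 0
gcd = 1, so the inverse exists. Back-substitute:
1 = 4 − 3
1 = −15 + 4·4
1 = 4·64 − 17·15
1 = −17·271 + 72·64
1 = 72·335 − 89·271
1 = −89·941 + 250·335
1 = 250·24801 − 6589·941
1 = −6589·75344 + 20017·24801
So 24801·20017 ≡ 1 (mod 75344).

20017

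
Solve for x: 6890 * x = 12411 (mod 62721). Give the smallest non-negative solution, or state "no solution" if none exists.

First find gcd(6890, 62721):
62721 = 9·6890 + 711
6890 = 9·711 + 491
711 = 1·491 + 220
491 = 2·220 + 51
220 = 4·51 + 16
51 = 3·16 + 3
16 = 5·3 + 1
3 = 3·1 + 0
gcd = 1, so a unique solution mod 62721 exists.
Back-substitute for the Bézout coefficients:
1 = 16 − 5·3
1 = −5·51 + 16·16
1 = 16·220 − 69·51
1 = −69·491 + 154·220
1 = 154·711 − 223·491
1 = −223·6890 + 2161·711
1 = 2161·62721 − 19672·6890
So 6890·(-19672) ≡ 1 (mod 62721), giving 6890⁻¹ ≡ 43049.
x ≡ 6890⁻¹·12411 ≡ 43049·12411 ≡ 23661 (mod 62721).

23661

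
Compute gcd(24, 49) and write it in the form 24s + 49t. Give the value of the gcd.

Euclidean algorithm:
49 = 2×24 + 1
24 = 24×1 + 0
gcd(24, 49) = 1.
Back-substituting:
1 = 49 − 2·24
So 1 = (1)·49 + (-2)·24.

1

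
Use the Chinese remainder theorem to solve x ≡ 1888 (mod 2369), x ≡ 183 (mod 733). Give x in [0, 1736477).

437784

Write x = 1888 + 2369·k. Then 2369·k ≡ 183 − 1888 ≡ 494 (mod 733).
Need 2369⁻¹ mod 733. Extended Euclid on (733, 170):
733 = 4·170 + 53
170 = 3·53 + 11
53 = 4·11 + 9
11 = 1·9 + 2
9 = 4·2 + 1
2 = 2·1 + 0
Back-substitute:
1 = 9 − 4·2
1 = −4·11 + 5·9
1 = 5·53 − 24·11
1 = −24·170 + 77·53
1 = 77·733 − 332·170
2369⁻¹ ≡ 401 (mod 733), so k ≡ 401·494 ≡ 184 (mod 733).
x = 1888 + 2369·184 = 437784.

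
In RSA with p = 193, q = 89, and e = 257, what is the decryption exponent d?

φ(n) = (p−1)(q−1) = 192·88 = 16896.
Need d with 257·d ≡ 1 (mod 16896). Apply the extended Euclidean algorithm:
16896 = 65*257 + 191
257 = 1*191 + 66
191 = 2*66 + 59
66 = 1*59 + 7
59 = 8*7 + 3
7 = 2*3 + 1
3 = 3*1 + 0
Back-substitute:
1 = 7 − 2·3
1 = −2·59 + 17·7
1 = 17·66 − 19·59
1 = −19·191 + 55·66
1 = 55·257 − 74·191
1 = −74·16896 + 4865·257
So 257·4865 ≡ 1 (mod 16896), hence d = 4865.

4865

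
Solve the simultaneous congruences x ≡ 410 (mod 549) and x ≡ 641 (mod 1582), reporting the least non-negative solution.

19625

Write x = 410 + 549·k. Then 549·k ≡ 641 − 410 ≡ 231 (mod 1582).
Need 549⁻¹ mod 1582. Extended Euclid on (1582, 549):
1582 = 2*549 + 484
549 = 1*484 + 65
484 = 7*65 + 29
65 = 2*29 + 7
29 = 4*7 + 1
7 = 7*1 + 0
Back-substitute:
1 = 29 − 4·7
1 = −4·65 + 9·29
1 = 9·484 − 67·65
1 = −67·549 + 76·484
1 = 76·1582 − 219·549
549⁻¹ ≡ 1363 (mod 1582), so k ≡ 1363·231 ≡ 35 (mod 1582).
x = 410 + 549·35 = 19625.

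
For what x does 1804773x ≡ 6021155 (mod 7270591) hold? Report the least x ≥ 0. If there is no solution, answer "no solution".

First find gcd(1804773, 7270591):
7270591 = 4*1804773 + 51499
1804773 = 35*51499 + 2308
51499 = 22*2308 + 723
2308 = 3*723 + 139
723 = 5*139 + 28
139 = 4*28 + 27
28 = 1*27 + 1
27 = 27*1 + 0
gcd = 1, so a unique solution mod 7270591 exists.
Back-substitute for the Bézout coefficients:
1 = 28 − 27
1 = −139 + 5·28
1 = 5·723 − 26·139
1 = −26·2308 + 83·723
1 = 83·51499 − 1852·2308
1 = −1852·1804773 + 64903·51499
1 = 64903·7270591 − 261464·1804773
So 1804773·(-261464) ≡ 1 (mod 7270591), giving 1804773⁻¹ ≡ 7009127.
x ≡ 1804773⁻¹·6021155 ≡ 7009127·6021155 ≡ 339492 (mod 7270591).

339492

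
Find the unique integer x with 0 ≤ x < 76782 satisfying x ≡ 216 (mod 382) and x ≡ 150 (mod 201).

55224

Write x = 216 + 382·k. Then 382·k ≡ 150 − 216 ≡ 135 (mod 201).
Need 382⁻¹ mod 201. Extended Euclid on (201, 181):
201 = 1×181 + 20
181 = 9×20 + 1
20 = 20×1 + 0
Back-substitute:
1 = 181 − 9·20
1 = −9·201 + 10·181
382⁻¹ ≡ 10 (mod 201), so k ≡ 10·135 ≡ 144 (mod 201).
x = 216 + 382·144 = 55224.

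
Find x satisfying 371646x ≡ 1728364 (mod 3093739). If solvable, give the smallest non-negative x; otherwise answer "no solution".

24595

First find gcd(371646, 3093739):
3093739 = 8×371646 + 120571
371646 = 3×120571 + 9933
120571 = 12×9933 + 1375
9933 = 7×1375 + 308
1375 = 4×308 + 143
308 = 2×143 + 22
143 = 6×22 + 11
22 = 2×11 + 0
gcd = 11 and 11 | 1728364, so solutions exist. Divide through by 11: 33786x ≡ 157124 (mod 281249).
Now find 33786⁻¹ mod 281249:
281249 = 8*33786 + 10961
33786 = 3*10961 + 903
10961 = 12*903 + 125
903 = 7*125 + 28
125 = 4*28 + 13
28 = 2*13 + 2
13 = 6*2 + 1
2 = 2*1 + 0
Back-substitute:
1 = 13 − 6·2
1 = −6·28 + 13·13
1 = 13·125 − 58·28
1 = −58·903 + 419·125
1 = 419·10961 − 5086·903
1 = −5086·33786 + 15677·10961
1 = 15677·281249 − 130502·33786
So 33786·(-130502) ≡ 1 (mod 281249), i.e. 33786⁻¹ ≡ 150747.
Then x ≡ 150747·157124 ≡ 24595 (mod 281249); the smallest non-negative solution is x = 24595.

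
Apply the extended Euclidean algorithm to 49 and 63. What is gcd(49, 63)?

7

Repeated division:
63 = 1·49 + 14
49 = 3·14 + 7
14 = 2·7 + 0
gcd(49, 63) = 7.
Express as a combination:
7 = 49 − 3·14
7 = −3·63 + 4·49
So 7 = (-3)·63 + (4)·49.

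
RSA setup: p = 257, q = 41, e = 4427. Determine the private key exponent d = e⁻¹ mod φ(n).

6243

φ(n) = (p−1)(q−1) = 256·40 = 10240.
Need d with 4427·d ≡ 1 (mod 10240). Apply the extended Euclidean algorithm:
10240 = 2·4427 + 1386
4427 = 3·1386 + 269
1386 = 5·269 + 41
269 = 6·41 + 23
41 = 1·23 + 18
23 = 1·18 + 5
18 = 3·5 + 3
5 = 1·3 + 2
3 = 1·2 + 1
2 = 2·1 + 0
Back-substitute:
1 = 3 − 2
1 = −5 + 2·3
1 = 2·18 − 7·5
1 = −7·23 + 9·18
1 = 9·41 − 16·23
1 = −16·269 + 105·41
1 = 105·1386 − 541·269
1 = −541·4427 + 1728·1386
1 = 1728·10240 − 3997·4427
So 4427·(-3997) ≡ 1 (mod 10240), hence d ≡ -3997 ≡ 6243 (mod 10240).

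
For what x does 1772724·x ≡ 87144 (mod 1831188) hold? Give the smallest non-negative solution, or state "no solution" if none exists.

107557

First find gcd(1772724, 1831188):
1831188 = 1·1772724 + 58464
1772724 = 30·58464 + 18804
58464 = 3·18804 + 2052
18804 = 9·2052 + 336
2052 = 6·336 + 36
336 = 9·36 + 12
36 = 3·12 + 0
gcd = 12 and 12 | 87144, so solutions exist. Divide through by 12: 147727x ≡ 7262 (mod 152599).
Now find 147727⁻¹ mod 152599:
152599 = 1·147727 + 4872
147727 = 30·4872 + 1567
4872 = 3·1567 + 171
1567 = 9·171 + 28
171 = 6·28 + 3
28 = 9·3 + 1
3 = 3·1 + 0
Back-substitute:
1 = 28 − 9·3
1 = −9·171 + 55·28
1 = 55·1567 − 504·171
1 = −504·4872 + 1567·1567
1 = 1567·147727 − 47514·4872
1 = −47514·152599 + 49081·147727
So 147727⁻¹ ≡ 49081 (mod 152599).
Then x ≡ 49081·7262 ≡ 107557 (mod 152599); the smallest non-negative solution is x = 107557.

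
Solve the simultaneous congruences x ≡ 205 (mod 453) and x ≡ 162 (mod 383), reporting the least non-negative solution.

Write x = 205 + 453·k. Then 453·k ≡ 162 − 205 ≡ 340 (mod 383).
Need 453⁻¹ mod 383. Extended Euclid on (383, 70):
383 = 5·70 + 33
70 = 2·33 + 4
33 = 8·4 + 1
4 = 4·1 + 0
Back-substitute:
1 = 33 − 8·4
1 = −8·70 + 17·33
1 = 17·383 − 93·70
453⁻¹ ≡ 290 (mod 383), so k ≡ 290·340 ≡ 169 (mod 383).
x = 205 + 453·169 = 76762.

76762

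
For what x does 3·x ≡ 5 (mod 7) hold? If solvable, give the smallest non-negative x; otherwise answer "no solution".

First find gcd(3, 7):
7 = 2×3 + 1
3 = 3×1 + 0
gcd = 1, so a unique solution mod 7 exists.
Back-substitute for the Bézout coefficients:
1 = 7 − 2·3
So 3·(-2) ≡ 1 (mod 7), giving 3⁻¹ ≡ 5.
x ≡ 3⁻¹·5 ≡ 5·5 ≡ 4 (mod 7).

4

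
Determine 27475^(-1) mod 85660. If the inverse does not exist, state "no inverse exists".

no inverse exists

Euclidean algorithm on 85660, 27475:
85660 = 3×27475 + 3235
27475 = 8×3235 + 1595
3235 = 2×1595 + 45
1595 = 35×45 + 20
45 = 2×20 + 5
20 = 4×5 + 0
The gcd is 5, not 1, hence no inverse exists.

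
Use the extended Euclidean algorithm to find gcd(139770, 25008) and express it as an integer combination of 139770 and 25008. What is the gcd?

Euclidean algorithm:
139770 = 5·25008 + 14730
25008 = 1·14730 + 10278
14730 = 1·10278 + 4452
10278 = 2·4452 + 1374
4452 = 3·1374 + 330
1374 = 4·330 + 54
330 = 6·54 + 6
54 = 9·6 + 0
gcd(139770, 25008) = 6.
Express as a combination:
6 = 330 − 6·54
6 = −6·1374 + 25·330
6 = 25·4452 − 81·1374
6 = −81·10278 + 187·4452
6 = 187·14730 − 268·10278
6 = −268·25008 + 455·14730
6 = 455·139770 − 2543·25008
So 6 = (455)·139770 + (-2543)·25008.

6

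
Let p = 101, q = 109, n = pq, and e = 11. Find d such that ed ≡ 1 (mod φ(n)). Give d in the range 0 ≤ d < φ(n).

5891

φ(n) = (p−1)(q−1) = 100·108 = 10800.
Need d with 11·d ≡ 1 (mod 10800). Apply the extended Euclidean algorithm:
10800 = 981*11 + 9
11 = 1*9 + 2
9 = 4*2 + 1
2 = 2*1 + 0
Back-substitute:
1 = 9 − 4·2
1 = −4·11 + 5·9
1 = 5·10800 − 4909·11
So 11·(-4909) ≡ 1 (mod 10800), hence d ≡ -4909 ≡ 5891 (mod 10800).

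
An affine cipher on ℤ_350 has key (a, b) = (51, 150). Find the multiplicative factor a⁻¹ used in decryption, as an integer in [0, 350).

Apply the Euclidean algorithm to 350 and 51:
350 = 6×51 + 44
51 = 1×44 + 7
44 = 6×7 + 2
7 = 3×2 + 1
2 = 2×1 + 0
gcd = 1, so the inverse exists. Back-substitute:
1 = 7 − 3·2
1 = −3·44 + 19·7
1 = 19·51 − 22·44
1 = −22·350 + 151·51
So 51·151 ≡ 1 (mod 350).

151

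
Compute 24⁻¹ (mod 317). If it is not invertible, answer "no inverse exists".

251

gcd(317, 24) by repeated division:
317 = 13·24 + 5
24 = 4·5 + 4
5 = 1·4 + 1
4 = 4·1 + 0
gcd = 1, so the inverse exists. Back-substitute:
1 = 5 − 4
1 = −24 + 5·5
1 = 5·317 − 66·24
So 24·(-66) ≡ 1 (mod 317), and -66 ≡ 251 (mod 317).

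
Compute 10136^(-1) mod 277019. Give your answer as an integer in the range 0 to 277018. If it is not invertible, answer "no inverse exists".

239112

Apply the Euclidean algorithm to 277019 and 10136:
277019 = 27×10136 + 3347
10136 = 3×3347 + 95
3347 = 35×95 + 22
95 = 4×22 + 7
22 = 3×7 + 1
7 = 7×1 + 0
The gcd is 1. Working backward:
1 = 22 − 3·7
1 = −3·95 + 13·22
1 = 13·3347 − 458·95
1 = −458·10136 + 1387·3347
1 = 1387·277019 − 37907·10136
Hence 10136⁻¹ ≡ -37907 ≡ 239112 (mod 277019).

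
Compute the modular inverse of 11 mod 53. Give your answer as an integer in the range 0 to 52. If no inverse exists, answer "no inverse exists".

29

gcd(53, 11) by repeated division:
53 = 4·11 + 9
11 = 1·9 + 2
9 = 4·2 + 1
2 = 2·1 + 0
Since gcd(11, 53) = 1, back-substitute to write 1 as a combination:
1 = 9 − 4·2
1 = −4·11 + 5·9
1 = 5·53 − 24·11
Hence 11⁻¹ ≡ -24 ≡ 29 (mod 53).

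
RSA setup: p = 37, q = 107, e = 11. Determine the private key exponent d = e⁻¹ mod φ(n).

347

φ(n) = (p−1)(q−1) = 36·106 = 3816.
Need d with 11·d ≡ 1 (mod 3816). Apply the extended Euclidean algorithm:
3816 = 346×11 + 10
11 = 1×10 + 1
10 = 10×1 + 0
Back-substitute:
1 = 11 − 10
1 = −3816 + 347·11
So 11·347 ≡ 1 (mod 3816), hence d = 347.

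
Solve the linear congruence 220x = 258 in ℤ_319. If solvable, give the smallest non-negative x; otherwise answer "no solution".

gcd(220, 319):
319 = 1·220 + 99
220 = 2·99 + 22
99 = 4·22 + 11
22 = 2·11 + 0
gcd = 11, but 11 ∤ 258, so the congruence has no solution.

no solution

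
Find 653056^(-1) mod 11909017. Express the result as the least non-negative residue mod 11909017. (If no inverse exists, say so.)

Run Euclid on (11909017, 653056):
11909017 = 18*653056 + 154009
653056 = 4*154009 + 37020
154009 = 4*37020 + 5929
37020 = 6*5929 + 1446
5929 = 4*1446 + 145
1446 = 9*145 + 141
145 = 1*141 + 4
141 = 35*4 + 1
4 = 4*1 + 0
Since gcd(653056, 11909017) = 1, back-substitute to write 1 as a combination:
1 = 141 − 35·4
1 = −35·145 + 36·141
1 = 36·1446 − 359·145
1 = −359·5929 + 1472·1446
1 = 1472·37020 − 9191·5929
1 = −9191·154009 + 38236·37020
1 = 38236·653056 − 162135·154009
1 = −162135·11909017 + 2956666·653056
So 653056·2956666 ≡ 1 (mod 11909017).

2956666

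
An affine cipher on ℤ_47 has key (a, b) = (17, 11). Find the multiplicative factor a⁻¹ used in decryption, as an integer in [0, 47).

36

gcd(47, 17) by repeated division:
47 = 2·17 + 13
17 = 1·13 + 4
13 = 3·4 + 1
4 = 4·1 + 0
The gcd is 1. Working backward:
1 = 13 − 3·4
1 = −3·17 + 4·13
1 = 4·47 − 11·17
Thus 17·(-11) ≡ 1 (mod 47); reducing, -11 mod 47 = 36.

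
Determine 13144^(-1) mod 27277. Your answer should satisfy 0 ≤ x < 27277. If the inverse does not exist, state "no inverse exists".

Extended Euclidean algorithm:
27277 = 2·13144 + 989
13144 = 13·989 + 287
989 = 3·287 + 128
287 = 2·128 + 31
128 = 4·31 + 4
31 = 7·4 + 3
4 = 1·3 + 1
3 = 3·1 + 0
Since gcd(13144, 27277) = 1, back-substitute to write 1 as a combination:
1 = 4 − 3
1 = −31 + 8·4
1 = 8·128 − 33·31
1 = −33·287 + 74·128
1 = 74·989 − 255·287
1 = −255·13144 + 3389·989
1 = 3389·27277 − 7033·13144
So 13144·(-7033) ≡ 1 (mod 27277), and -7033 ≡ 20244 (mod 27277).

20244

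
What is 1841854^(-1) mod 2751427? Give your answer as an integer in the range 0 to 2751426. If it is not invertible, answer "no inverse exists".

Compute gcd(1841854, 2751427):
2751427 = 1*1841854 + 909573
1841854 = 2*909573 + 22708
909573 = 40*22708 + 1253
22708 = 18*1253 + 154
1253 = 8*154 + 21
154 = 7*21 + 7
21 = 3*7 + 0
Since gcd = 7 > 1, 1841854 is not a unit mod 2751427.

no inverse exists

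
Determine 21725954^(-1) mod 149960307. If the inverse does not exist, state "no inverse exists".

Run Euclid on (149960307, 21725954):
149960307 = 6×21725954 + 19604583
21725954 = 1×19604583 + 2121371
19604583 = 9×2121371 + 512244
2121371 = 4×512244 + 72395
512244 = 7×72395 + 5479
72395 = 13×5479 + 1168
5479 = 4×1168 + 807
1168 = 1×807 + 361
807 = 2×361 + 85
361 = 4×85 + 21
85 = 4×21 + 1
21 = 21×1 + 0
gcd = 1, so the inverse exists. Back-substitute:
1 = 85 − 4·21
1 = −4·361 + 17·85
1 = 17·807 − 38·361
1 = −38·1168 + 55·807
1 = 55·5479 − 258·1168
1 = −258·72395 + 3409·5479
1 = 3409·512244 − 24121·72395
1 = −24121·2121371 + 99893·512244
1 = 99893·19604583 − 923158·2121371
1 = −923158·21725954 + 1023051·19604583
1 = 1023051·149960307 − 7061464·21725954
So 21725954·(-7061464) ≡ 1 (mod 149960307), and -7061464 ≡ 142898843 (mod 149960307).

142898843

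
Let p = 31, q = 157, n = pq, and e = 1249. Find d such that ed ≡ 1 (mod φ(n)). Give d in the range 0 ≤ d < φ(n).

φ(n) = (p−1)(q−1) = 30·156 = 4680.
Need d with 1249·d ≡ 1 (mod 4680). Apply the extended Euclidean algorithm:
4680 = 3×1249 + 933
1249 = 1×933 + 316
933 = 2×316 + 301
316 = 1×301 + 15
301 = 20×15 + 1
15 = 15×1 + 0
Back-substitute:
1 = 301 − 20·15
1 = −20·316 + 21·301
1 = 21·933 − 62·316
1 = −62·1249 + 83·933
1 = 83·4680 − 311·1249
So 1249·(-311) ≡ 1 (mod 4680), hence d ≡ -311 ≡ 4369 (mod 4680).

4369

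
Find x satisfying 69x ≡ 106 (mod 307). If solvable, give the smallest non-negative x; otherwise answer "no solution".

224

First find gcd(69, 307):
307 = 4·69 + 31
69 = 2·31 + 7
31 = 4·7 + 3
7 = 2·3 + 1
3 = 3·1 + 0
gcd = 1, so a unique solution mod 307 exists.
Back-substitute for the Bézout coefficients:
1 = 7 − 2·3
1 = −2·31 + 9·7
1 = 9·69 − 20·31
1 = −20·307 + 89·69
So 69·(89) ≡ 1 (mod 307), giving 69⁻¹ ≡ 89.
x ≡ 69⁻¹·106 ≡ 89·106 ≡ 224 (mod 307).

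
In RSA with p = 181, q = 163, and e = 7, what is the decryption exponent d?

φ(n) = (p−1)(q−1) = 180·162 = 29160.
Need d with 7·d ≡ 1 (mod 29160). Apply the extended Euclidean algorithm:
29160 = 4165·7 + 5
7 = 1·5 + 2
5 = 2·2 + 1
2 = 2·1 + 0
Back-substitute:
1 = 5 − 2·2
1 = −2·7 + 3·5
1 = 3·29160 − 12497·7
So 7·(-12497) ≡ 1 (mod 29160), hence d ≡ -12497 ≡ 16663 (mod 29160).

16663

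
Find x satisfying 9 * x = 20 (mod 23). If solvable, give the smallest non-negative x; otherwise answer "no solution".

15

First find gcd(9, 23):
23 = 2·9 + 5
9 = 1·5 + 4
5 = 1·4 + 1
4 = 4·1 + 0
gcd = 1, so a unique solution mod 23 exists.
Back-substitute for the Bézout coefficients:
1 = 5 − 4
1 = −9 + 2·5
1 = 2·23 − 5·9
So 9·(-5) ≡ 1 (mod 23), giving 9⁻¹ ≡ 18.
x ≡ 9⁻¹·20 ≡ 18·20 ≡ 15 (mod 23).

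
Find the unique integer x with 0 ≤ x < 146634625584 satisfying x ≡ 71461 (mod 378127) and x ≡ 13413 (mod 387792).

111453760965

Write x = 71461 + 378127·k. Then 378127·k ≡ 13413 − 71461 ≡ 329744 (mod 387792).
Need 378127⁻¹ mod 387792. Extended Euclid on (387792, 378127):
387792 = 1×378127 + 9665
378127 = 39×9665 + 1192
9665 = 8×1192 + 129
1192 = 9×129 + 31
129 = 4×31 + 5
31 = 6×5 + 1
5 = 5×1 + 0
Back-substitute:
1 = 31 − 6·5
1 = −6·129 + 25·31
1 = 25·1192 − 231·129
1 = −231·9665 + 1873·1192
1 = 1873·378127 − 73278·9665
1 = −73278·387792 + 75151·378127
378127⁻¹ ≡ 75151 (mod 387792), so k ≡ 75151·329744 ≡ 294752 (mod 387792).
x = 71461 + 378127·294752 = 111453760965.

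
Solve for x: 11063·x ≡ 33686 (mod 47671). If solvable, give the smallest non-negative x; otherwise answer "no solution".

no solution

gcd(11063, 47671):
47671 = 4·11063 + 3419
11063 = 3·3419 + 806
3419 = 4·806 + 195
806 = 4·195 + 26
195 = 7·26 + 13
26 = 2·13 + 0
gcd = 13, but 13 ∤ 33686, so the congruence has no solution.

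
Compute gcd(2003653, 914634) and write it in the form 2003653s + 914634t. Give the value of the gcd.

1

Apply Euclid's algorithm to 2003653 and 914634:
2003653 = 2·914634 + 174385
914634 = 5·174385 + 42709
174385 = 4·42709 + 3549
42709 = 12·3549 + 121
3549 = 29·121 + 40
121 = 3·40 + 1
40 = 40·1 + 0
gcd(2003653, 914634) = 1.
Working backward:
1 = 121 − 3·40
1 = −3·3549 + 88·121
1 = 88·42709 − 1059·3549
1 = −1059·174385 + 4324·42709
1 = 4324·914634 − 22679·174385
1 = −22679·2003653 + 49682·914634
So 1 = (-22679)·2003653 + (49682)·914634.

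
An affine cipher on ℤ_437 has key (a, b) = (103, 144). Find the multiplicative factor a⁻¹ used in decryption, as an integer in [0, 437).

Run Euclid on (437, 103):
437 = 4·103 + 25
103 = 4·25 + 3
25 = 8·3 + 1
3 = 3·1 + 0
The gcd is 1. Working backward:
1 = 25 − 8·3
1 = −8·103 + 33·25
1 = 33·437 − 140·103
Thus 103·(-140) ≡ 1 (mod 437); reducing, -140 mod 437 = 297.

297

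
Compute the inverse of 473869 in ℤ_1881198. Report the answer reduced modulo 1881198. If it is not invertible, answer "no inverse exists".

Euclidean algorithm on 1881198, 473869:
1881198 = 3·473869 + 459591
473869 = 1·459591 + 14278
459591 = 32·14278 + 2695
14278 = 5·2695 + 803
2695 = 3·803 + 286
803 = 2·286 + 231
286 = 1·231 + 55
231 = 4·55 + 11
55 = 5·11 + 0
Since gcd = 11 > 1, 473869 is not a unit mod 1881198.

no inverse exists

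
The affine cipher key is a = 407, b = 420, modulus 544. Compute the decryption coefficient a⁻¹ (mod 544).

135

gcd(544, 407) by repeated division:
544 = 1·407 + 137
407 = 2·137 + 133
137 = 1·133 + 4
133 = 33·4 + 1
4 = 4·1 + 0
Since gcd(407, 544) = 1, back-substitute to write 1 as a combination:
1 = 133 − 33·4
1 = −33·137 + 34·133
1 = 34·407 − 101·137
1 = −101·544 + 135·407
So 407·135 ≡ 1 (mod 544).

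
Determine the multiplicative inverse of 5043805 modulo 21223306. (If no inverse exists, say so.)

no inverse exists

Compute gcd(5043805, 21223306):
21223306 = 4×5043805 + 1048086
5043805 = 4×1048086 + 851461
1048086 = 1×851461 + 196625
851461 = 4×196625 + 64961
196625 = 3×64961 + 1742
64961 = 37×1742 + 507
1742 = 3×507 + 221
507 = 2×221 + 65
221 = 3×65 + 26
65 = 2×26 + 13
26 = 2×13 + 0
Since gcd = 13 > 1, 5043805 is not a unit mod 21223306.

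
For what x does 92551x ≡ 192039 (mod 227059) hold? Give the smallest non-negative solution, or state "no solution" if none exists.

173777

First find gcd(92551, 227059):
227059 = 2·92551 + 41957
92551 = 2·41957 + 8637
41957 = 4·8637 + 7409
8637 = 1·7409 + 1228
7409 = 6·1228 + 41
1228 = 29·41 + 39
41 = 1·39 + 2
39 = 19·2 + 1
2 = 2·1 + 0
gcd = 1, so a unique solution mod 227059 exists.
Back-substitute for the Bézout coefficients:
1 = 39 − 19·2
1 = −19·41 + 20·39
1 = 20·1228 − 599·41
1 = −599·7409 + 3614·1228
1 = 3614·8637 − 4213·7409
1 = −4213·41957 + 20466·8637
1 = 20466·92551 − 45145·41957
1 = −45145·227059 + 110756·92551
So 92551·(110756) ≡ 1 (mod 227059), giving 92551⁻¹ ≡ 110756.
x ≡ 92551⁻¹·192039 ≡ 110756·192039 ≡ 173777 (mod 227059).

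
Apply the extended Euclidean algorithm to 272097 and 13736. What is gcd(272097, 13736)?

1

Repeated division:
272097 = 19×13736 + 11113
13736 = 1×11113 + 2623
11113 = 4×2623 + 621
2623 = 4×621 + 139
621 = 4×139 + 65
139 = 2×65 + 9
65 = 7×9 + 2
9 = 4×2 + 1
2 = 2×1 + 0
gcd(272097, 13736) = 1.
Express as a combination:
1 = 9 − 4·2
1 = −4·65 + 29·9
1 = 29·139 − 62·65
1 = −62·621 + 277·139
1 = 277·2623 − 1170·621
1 = −1170·11113 + 4957·2623
1 = 4957·13736 − 6127·11113
1 = −6127·272097 + 121370·13736
So 1 = (-6127)·272097 + (121370)·13736.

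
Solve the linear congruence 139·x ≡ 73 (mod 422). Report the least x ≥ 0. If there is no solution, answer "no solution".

First find gcd(139, 422):
422 = 3·139 + 5
139 = 27·5 + 4
5 = 1·4 + 1
4 = 4·1 + 0
gcd = 1, so a unique solution mod 422 exists.
Back-substitute for the Bézout coefficients:
1 = 5 − 4
1 = −139 + 28·5
1 = 28·422 − 85·139
So 139·(-85) ≡ 1 (mod 422), giving 139⁻¹ ≡ 337.
x ≡ 139⁻¹·73 ≡ 337·73 ≡ 125 (mod 422).

125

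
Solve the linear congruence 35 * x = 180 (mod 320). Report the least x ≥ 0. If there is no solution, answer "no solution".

60

First find gcd(35, 320):
320 = 9*35 + 5
35 = 7*5 + 0
gcd = 5 and 5 | 180, so solutions exist. Divide through by 5: 7x ≡ 36 (mod 64).
Now find 7⁻¹ mod 64:
64 = 9×7 + 1
7 = 7×1 + 0
Back-substitute:
1 = 64 − 9·7
So 7·(-9) ≡ 1 (mod 64), i.e. 7⁻¹ ≡ 55.
Then x ≡ 55·36 ≡ 60 (mod 64); the smallest non-negative solution is x = 60.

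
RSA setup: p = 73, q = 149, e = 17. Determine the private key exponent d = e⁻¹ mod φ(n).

φ(n) = (p−1)(q−1) = 72·148 = 10656.
Need d with 17·d ≡ 1 (mod 10656). Apply the extended Euclidean algorithm:
10656 = 626×17 + 14
17 = 1×14 + 3
14 = 4×3 + 2
3 = 1×2 + 1
2 = 2×1 + 0
Back-substitute:
1 = 3 − 2
1 = −14 + 5·3
1 = 5·17 − 6·14
1 = −6·10656 + 3761·17
So 17·3761 ≡ 1 (mod 10656), hence d = 3761.

3761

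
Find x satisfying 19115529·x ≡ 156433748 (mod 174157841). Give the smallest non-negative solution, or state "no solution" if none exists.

71177045

First find gcd(19115529, 174157841):
174157841 = 9×19115529 + 2118080
19115529 = 9×2118080 + 52809
2118080 = 40×52809 + 5720
52809 = 9×5720 + 1329
5720 = 4×1329 + 404
1329 = 3×404 + 117
404 = 3×117 + 53
117 = 2×53 + 11
53 = 4×11 + 9
11 = 1×9 + 2
9 = 4×2 + 1
2 = 2×1 + 0
gcd = 1, so a unique solution mod 174157841 exists.
Back-substitute for the Bézout coefficients:
1 = 9 − 4·2
1 = −4·11 + 5·9
1 = 5·53 − 24·11
1 = −24·117 + 53·53
1 = 53·404 − 183·117
1 = −183·1329 + 602·404
1 = 602·5720 − 2591·1329
1 = −2591·52809 + 23921·5720
1 = 23921·2118080 − 959431·52809
1 = −959431·19115529 + 8658800·2118080
1 = 8658800·174157841 − 78888631·19115529
So 19115529·(-78888631) ≡ 1 (mod 174157841), giving 19115529⁻¹ ≡ 95269210.
x ≡ 19115529⁻¹·156433748 ≡ 95269210·156433748 ≡ 71177045 (mod 174157841).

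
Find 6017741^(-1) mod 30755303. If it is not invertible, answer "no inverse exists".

23302264

gcd(30755303, 6017741) by repeated division:
30755303 = 5×6017741 + 666598
6017741 = 9×666598 + 18359
666598 = 36×18359 + 5674
18359 = 3×5674 + 1337
5674 = 4×1337 + 326
1337 = 4×326 + 33
326 = 9×33 + 29
33 = 1×29 + 4
29 = 7×4 + 1
4 = 4×1 + 0
The gcd is 1. Working backward:
1 = 29 − 7·4
1 = −7·33 + 8·29
1 = 8·326 − 79·33
1 = −79·1337 + 324·326
1 = 324·5674 − 1375·1337
1 = −1375·18359 + 4449·5674
1 = 4449·666598 − 161539·18359
1 = −161539·6017741 + 1458300·666598
1 = 1458300·30755303 − 7453039·6017741
Hence 6017741⁻¹ ≡ -7453039 ≡ 23302264 (mod 30755303).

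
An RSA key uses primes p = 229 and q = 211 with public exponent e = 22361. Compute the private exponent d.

2441

φ(n) = (p−1)(q−1) = 228·210 = 47880.
Need d with 22361·d ≡ 1 (mod 47880). Apply the extended Euclidean algorithm:
47880 = 2×22361 + 3158
22361 = 7×3158 + 255
3158 = 12×255 + 98
255 = 2×98 + 59
98 = 1×59 + 39
59 = 1×39 + 20
39 = 1×20 + 19
20 = 1×19 + 1
19 = 19×1 + 0
Back-substitute:
1 = 20 − 19
1 = −39 + 2·20
1 = 2·59 − 3·39
1 = −3·98 + 5·59
1 = 5·255 − 13·98
1 = −13·3158 + 161·255
1 = 161·22361 − 1140·3158
1 = −1140·47880 + 2441·22361
So 22361·2441 ≡ 1 (mod 47880), hence d = 2441.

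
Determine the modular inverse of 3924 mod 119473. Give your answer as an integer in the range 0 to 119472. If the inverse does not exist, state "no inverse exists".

Extended Euclidean algorithm:
119473 = 30*3924 + 1753
3924 = 2*1753 + 418
1753 = 4*418 + 81
418 = 5*81 + 13
81 = 6*13 + 3
13 = 4*3 + 1
3 = 3*1 + 0
The gcd is 1. Working backward:
1 = 13 − 4·3
1 = −4·81 + 25·13
1 = 25·418 − 129·81
1 = −129·1753 + 541·418
1 = 541·3924 − 1211·1753
1 = −1211·119473 + 36871·3924
So 3924·36871 ≡ 1 (mod 119473).

36871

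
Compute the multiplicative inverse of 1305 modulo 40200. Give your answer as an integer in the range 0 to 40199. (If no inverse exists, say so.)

Compute gcd(1305, 40200):
40200 = 30×1305 + 1050
1305 = 1×1050 + 255
1050 = 4×255 + 30
255 = 8×30 + 15
30 = 2×15 + 0
gcd(1305, 40200) = 15 ≠ 1, so 1305 has no multiplicative inverse modulo 40200.

no inverse exists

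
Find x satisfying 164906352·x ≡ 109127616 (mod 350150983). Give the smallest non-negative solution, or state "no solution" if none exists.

26078666

First find gcd(164906352, 350150983):
350150983 = 2·164906352 + 20338279
164906352 = 8·20338279 + 2200120
20338279 = 9·2200120 + 537199
2200120 = 4·537199 + 51324
537199 = 10·51324 + 23959
51324 = 2·23959 + 3406
23959 = 7·3406 + 117
3406 = 29·117 + 13
117 = 9·13 + 0
gcd = 13 and 13 | 109127616, so solutions exist. Divide through by 13: 12685104x ≡ 8394432 (mod 26934691).
Now find 12685104⁻¹ mod 26934691:
26934691 = 2*12685104 + 1564483
12685104 = 8*1564483 + 169240
1564483 = 9*169240 + 41323
169240 = 4*41323 + 3948
41323 = 10*3948 + 1843
3948 = 2*1843 + 262
1843 = 7*262 + 9
262 = 29*9 + 1
9 = 9*1 + 0
Back-substitute:
1 = 262 − 29·9
1 = −29·1843 + 204·262
1 = 204·3948 − 437·1843
1 = −437·41323 + 4574·3948
1 = 4574·169240 − 18733·41323
1 = −18733·1564483 + 173171·169240
1 = 173171·12685104 − 1404101·1564483
1 = −1404101·26934691 + 2981373·12685104
So 12685104⁻¹ ≡ 2981373 (mod 26934691).
Then x ≡ 2981373·8394432 ≡ 26078666 (mod 26934691); the smallest non-negative solution is x = 26078666.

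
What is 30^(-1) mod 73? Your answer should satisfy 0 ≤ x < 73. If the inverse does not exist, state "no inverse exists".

Run Euclid on (73, 30):
73 = 2*30 + 13
30 = 2*13 + 4
13 = 3*4 + 1
4 = 4*1 + 0
Since gcd(30, 73) = 1, back-substitute to write 1 as a combination:
1 = 13 − 3·4
1 = −3·30 + 7·13
1 = 7·73 − 17·30
Thus 30·(-17) ≡ 1 (mod 73); reducing, -17 mod 73 = 56.

56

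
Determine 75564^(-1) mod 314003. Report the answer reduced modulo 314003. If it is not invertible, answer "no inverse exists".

187648

Run Euclid on (314003, 75564):
314003 = 4*75564 + 11747
75564 = 6*11747 + 5082
11747 = 2*5082 + 1583
5082 = 3*1583 + 333
1583 = 4*333 + 251
333 = 1*251 + 82
251 = 3*82 + 5
82 = 16*5 + 2
5 = 2*2 + 1
2 = 2*1 + 0
Since gcd(75564, 314003) = 1, back-substitute to write 1 as a combination:
1 = 5 − 2·2
1 = −2·82 + 33·5
1 = 33·251 − 101·82
1 = −101·333 + 134·251
1 = 134·1583 − 637·333
1 = −637·5082 + 2045·1583
1 = 2045·11747 − 4727·5082
1 = −4727·75564 + 30407·11747
1 = 30407·314003 − 126355·75564
Thus 75564·(-126355) ≡ 1 (mod 314003); reducing, -126355 mod 314003 = 187648.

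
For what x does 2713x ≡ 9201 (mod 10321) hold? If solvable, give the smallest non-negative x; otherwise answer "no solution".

11

First find gcd(2713, 10321):
10321 = 3×2713 + 2182
2713 = 1×2182 + 531
2182 = 4×531 + 58
531 = 9×58 + 9
58 = 6×9 + 4
9 = 2×4 + 1
4 = 4×1 + 0
gcd = 1, so a unique solution mod 10321 exists.
Back-substitute for the Bézout coefficients:
1 = 9 − 2·4
1 = −2·58 + 13·9
1 = 13·531 − 119·58
1 = −119·2182 + 489·531
1 = 489·2713 − 608·2182
1 = −608·10321 + 2313·2713
So 2713·(2313) ≡ 1 (mod 10321), giving 2713⁻¹ ≡ 2313.
x ≡ 2713⁻¹·9201 ≡ 2313·9201 ≡ 11 (mod 10321).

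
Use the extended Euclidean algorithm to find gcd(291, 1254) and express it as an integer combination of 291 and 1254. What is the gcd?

Apply Euclid's algorithm to 1254 and 291:
1254 = 4×291 + 90
291 = 3×90 + 21
90 = 4×21 + 6
21 = 3×6 + 3
6 = 2×3 + 0
gcd(291, 1254) = 3.
Express as a combination:
3 = 21 − 3·6
3 = −3·90 + 13·21
3 = 13·291 − 42·90
3 = −42·1254 + 181·291
So 3 = (-42)·1254 + (181)·291.

3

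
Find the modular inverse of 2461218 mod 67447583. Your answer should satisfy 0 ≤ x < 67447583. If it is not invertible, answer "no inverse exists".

34679703

Extended Euclidean algorithm:
67447583 = 27·2461218 + 994697
2461218 = 2·994697 + 471824
994697 = 2·471824 + 51049
471824 = 9·51049 + 12383
51049 = 4·12383 + 1517
12383 = 8·1517 + 247
1517 = 6·247 + 35
247 = 7·35 + 2
35 = 17·2 + 1
2 = 2·1 + 0
The gcd is 1. Working backward:
1 = 35 − 17·2
1 = −17·247 + 120·35
1 = 120·1517 − 737·247
1 = −737·12383 + 6016·1517
1 = 6016·51049 − 24801·12383
1 = −24801·471824 + 229225·51049
1 = 229225·994697 − 483251·471824
1 = −483251·2461218 + 1195727·994697
1 = 1195727·67447583 − 32767880·2461218
Hence 2461218⁻¹ ≡ -32767880 ≡ 34679703 (mod 67447583).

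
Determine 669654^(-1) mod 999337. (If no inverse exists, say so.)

785346

Apply the Euclidean algorithm to 999337 and 669654:
999337 = 1*669654 + 329683
669654 = 2*329683 + 10288
329683 = 32*10288 + 467
10288 = 22*467 + 14
467 = 33*14 + 5
14 = 2*5 + 4
5 = 1*4 + 1
4 = 4*1 + 0
Since gcd(669654, 999337) = 1, back-substitute to write 1 as a combination:
1 = 5 − 4
1 = −14 + 3·5
1 = 3·467 − 100·14
1 = −100·10288 + 2203·467
1 = 2203·329683 − 70596·10288
1 = −70596·669654 + 143395·329683
1 = 143395·999337 − 213991·669654
So 669654·(-213991) ≡ 1 (mod 999337), and -213991 ≡ 785346 (mod 999337).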